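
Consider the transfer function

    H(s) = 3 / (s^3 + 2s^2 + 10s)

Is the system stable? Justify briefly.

marginally stable

The denominator s^3 + 2s^2 + 10s factors as s(s^2 + 2s + 10), giving poles at s = 0, -1 ± 3j.
Since the simple pole(s) at s = 0 lie on the jω-axis with none in the right half-plane, the system is marginally stable.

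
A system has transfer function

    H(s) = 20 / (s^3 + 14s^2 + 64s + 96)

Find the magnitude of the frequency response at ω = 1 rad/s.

Substitute s = j1: numerator = 20, denominator = 82 + j63.
|H(j1)| = |20| / |82 + j63| = 20 / 103.41 ≈ 0.1934.

|H(j1)| ≈ 0.1934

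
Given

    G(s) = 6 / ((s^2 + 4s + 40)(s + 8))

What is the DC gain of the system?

G(0) = 3/160 ≈ 0.01875

At s = 0 each factor (s + a) contributes a and each (s^2 + bs + c) contributes c.
G(0) = 6·1 / ((40) · (8)) = 6/320 = 3/160.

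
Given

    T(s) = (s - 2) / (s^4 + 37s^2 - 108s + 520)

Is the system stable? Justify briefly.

unstable

The denominator s^4 + 37s^2 - 108s + 520 factors as (s^2 + 4s + 40)(s^2 - 4s + 13), giving poles at s = -2 ± 6j, 2 ± 3j.
Since the pole(s) at s = 2 ± 3j lie in the right half-plane, the system is unstable.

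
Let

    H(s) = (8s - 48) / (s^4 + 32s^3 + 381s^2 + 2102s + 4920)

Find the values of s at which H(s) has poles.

s = -5 ± 4j, -12, -10

The poles are the roots of the denominator s^4 + 32s^3 + 381s^2 + 2102s + 4920 = 0.
Trying s = -12: the polynomial evaluates to 0, so (s + 12) is a factor.
Dividing out leaves s^3 + 20s^2 + 141s + 410 = 0.
This factors further as (s^2 + 10s + 41)(s + 10) = 0.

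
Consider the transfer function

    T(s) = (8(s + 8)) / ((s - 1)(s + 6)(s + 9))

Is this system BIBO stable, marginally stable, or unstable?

The poles can be read from the denominator factors: s = 1, -6, -9.
Since the pole(s) at s = 1 lie in the right half-plane, the system is unstable.

unstable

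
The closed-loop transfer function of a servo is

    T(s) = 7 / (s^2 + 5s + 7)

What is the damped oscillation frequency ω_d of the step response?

ω_d ≈ 0.8660 rad/s

Comparing s^2 + 5s + 7 to s^2 + 2ζωₙs + ωₙ²: ωₙ = √7 ≈ 2.646 rad/s and ζ = 5/(2·√7) ≈ 0.9449.
ζωₙ = 5/2 = 2.5, so ω_d = ωₙ√(1−ζ²) = √(ωₙ² − (ζωₙ)²) = √(7 − 2.5²) = √0.75 ≈ 0.8660 rad/s.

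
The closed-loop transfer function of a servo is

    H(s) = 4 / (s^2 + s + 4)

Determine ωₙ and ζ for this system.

Compare the denominator to the standard form s^2 + 2ζωₙs + ωₙ².
ωₙ² = 4, so ωₙ = 2 rad/s.
2ζωₙ = 1, so ζ = 1/(2·2) = 0.25.
With ζ = 0.25 the response is underdamped.

ωₙ = 2 rad/s, ζ = 0.25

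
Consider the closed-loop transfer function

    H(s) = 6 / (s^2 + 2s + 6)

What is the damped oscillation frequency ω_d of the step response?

ω_d ≈ 2.236 rad/s

Comparing s^2 + 2s + 6 to s^2 + 2ζωₙs + ωₙ²: ωₙ = √6 ≈ 2.449 rad/s and ζ = 2/(2·√6) ≈ 0.4082.
ζωₙ = 2/2 = 1, so ω_d = ωₙ√(1−ζ²) = √(ωₙ² − (ζωₙ)²) = √(6 − 1²) = √5 ≈ 2.236 rad/s.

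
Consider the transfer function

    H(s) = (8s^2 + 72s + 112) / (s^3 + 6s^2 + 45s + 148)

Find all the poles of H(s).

The poles are the roots of the denominator s^3 + 6s^2 + 45s + 148 = 0.
Trying s = -4: the polynomial evaluates to 0, so (s + 4) is a factor.
Dividing out leaves s^2 + 2s + 37 = 0.
The quadratic formula then gives s = -1 ± 6j.

s = -1 ± 6j, -4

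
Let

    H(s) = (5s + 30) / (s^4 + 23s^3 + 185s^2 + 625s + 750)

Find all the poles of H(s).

s = -10, -5, -5, -3

The poles are the roots of the denominator s^4 + 23s^3 + 185s^2 + 625s + 750 = 0.
Trying s = -10: the polynomial evaluates to 0, so (s + 10) is a factor.
Dividing out leaves s^3 + 13s^2 + 55s + 75 = 0.
This factors further as (s + 5)^2(s + 3) = 0.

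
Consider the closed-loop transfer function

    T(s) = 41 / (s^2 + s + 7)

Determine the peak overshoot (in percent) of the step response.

%OS ≈ 54.6%

Comparing s^2 + s + 7 to s^2 + 2ζωₙs + ωₙ²: ωₙ = √7 ≈ 2.646 rad/s and ζ = 1/(2·√7) ≈ 0.1890.
%OS = 100·exp(−πζ/√(1−ζ²)) = 100·exp(−π·0.1890/√(1−0.1890²)) ≈ 54.6%.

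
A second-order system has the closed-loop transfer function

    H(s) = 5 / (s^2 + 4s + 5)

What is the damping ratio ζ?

ζ ≈ 0.8944

Compare the denominator to the standard form s^2 + 2ζωₙs + ωₙ².
ωₙ² = 5, so ωₙ = √5 ≈ 2.236 rad/s.
2ζωₙ = 4, so ζ = 4/(2·√5) ≈ 0.8944.
With ζ = 0.8944 the response is underdamped.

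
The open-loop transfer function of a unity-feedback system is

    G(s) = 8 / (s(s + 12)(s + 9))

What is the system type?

Type 1

The denominator has 1 factor of s at the origin (free integrator), so this is a Type 1 system.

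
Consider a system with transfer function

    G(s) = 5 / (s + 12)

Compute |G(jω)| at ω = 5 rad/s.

|G(j5)| ≈ 0.3846

Substitute s = j5: numerator = 5, denominator = 12 + j5.
|G(j5)| = |5| / |12 + j5| = 5 / 13 ≈ 0.3846.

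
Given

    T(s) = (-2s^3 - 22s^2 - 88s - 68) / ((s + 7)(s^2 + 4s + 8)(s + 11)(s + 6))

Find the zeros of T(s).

Set the numerator to zero: -2s^3 - 22s^2 - 88s - 68 = 0, i.e. -2·(s^3 + 11s^2 + 44s + 34) = 0.
Factoring: (s^2 + 10s + 34)(s + 1) = 0.

s = -5 ± 3j, -1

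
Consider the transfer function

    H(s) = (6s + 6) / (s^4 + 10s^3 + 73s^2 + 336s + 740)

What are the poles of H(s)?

The poles are the roots of the denominator s^4 + 10s^3 + 73s^2 + 336s + 740 = 0.
No real roots exist; factor into two real quadratics: (s^2 + 8s + 20)(s^2 + 2s + 37) = 0.
Each quadratic gives a conjugate pair via the quadratic formula.

s = -4 ± 2j, -1 ± 6j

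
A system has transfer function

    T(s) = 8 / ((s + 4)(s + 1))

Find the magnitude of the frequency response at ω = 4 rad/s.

|T(j4)| ≈ 0.3430

Substitute s = j4: numerator = 8, denominator = -12 + j20.
|T(j4)| = |8| / |-12 + j20| = 8 / 23.324 ≈ 0.3430.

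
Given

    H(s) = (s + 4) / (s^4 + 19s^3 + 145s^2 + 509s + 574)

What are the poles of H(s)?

s = -5 ± 4j, -7, -2

The poles are the roots of the denominator s^4 + 19s^3 + 145s^2 + 509s + 574 = 0.
Trying s = -7: the polynomial evaluates to 0, so (s + 7) is a factor.
Dividing out leaves s^3 + 12s^2 + 61s + 82 = 0.
This factors further as (s^2 + 10s + 41)(s + 2) = 0.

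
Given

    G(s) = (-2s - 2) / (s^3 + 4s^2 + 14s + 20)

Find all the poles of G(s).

s = -1 ± 3j, -2

The poles are the roots of the denominator s^3 + 4s^2 + 14s + 20 = 0.
Trying s = -2: the polynomial evaluates to 0, so (s + 2) is a factor.
Dividing out leaves s^2 + 2s + 10 = 0.
The quadratic formula then gives s = -1 ± 3j.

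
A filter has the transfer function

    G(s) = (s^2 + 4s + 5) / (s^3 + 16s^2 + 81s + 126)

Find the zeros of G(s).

Set the numerator to zero: s^2 + 4s + 5 = 0.
Factoring: (s^2 + 4s + 5) = 0.

s = -2 + j, -2 - j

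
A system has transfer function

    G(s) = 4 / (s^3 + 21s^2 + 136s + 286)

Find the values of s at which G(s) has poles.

The poles are the roots of the denominator s^3 + 21s^2 + 136s + 286 = 0.
Trying s = -11: the polynomial evaluates to 0, so (s + 11) is a factor.
Dividing out leaves s^2 + 10s + 26 = 0.
The quadratic formula then gives s = -5 ± 1j.

s = -5 ± j, -11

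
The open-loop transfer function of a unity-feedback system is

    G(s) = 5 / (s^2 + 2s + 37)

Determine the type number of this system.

Type 0

The denominator has no factor of s at the origin — no free integrator — so this is a Type 0 system.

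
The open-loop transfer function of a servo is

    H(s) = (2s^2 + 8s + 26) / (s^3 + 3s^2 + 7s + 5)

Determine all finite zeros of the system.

s = -2 + 3j, -2 - 3j

Set the numerator to zero: 2s^2 + 8s + 26 = 0, i.e. 2·(s^2 + 4s + 13) = 0.
Factoring: (s^2 + 4s + 13) = 0.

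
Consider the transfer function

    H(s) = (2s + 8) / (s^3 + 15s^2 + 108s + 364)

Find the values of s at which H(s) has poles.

s = -4 ± 6j, -7

The poles are the roots of the denominator s^3 + 15s^2 + 108s + 364 = 0.
Trying s = -7: the polynomial evaluates to 0, so (s + 7) is a factor.
Dividing out leaves s^2 + 8s + 52 = 0.
The quadratic formula then gives s = -4 ± 6j.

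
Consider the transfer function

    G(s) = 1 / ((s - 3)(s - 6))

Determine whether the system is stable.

The poles can be read from the denominator factors: s = 3, 6.
Since the pole(s) at s = 3, 6 lie in the right half-plane, the system is unstable.

unstable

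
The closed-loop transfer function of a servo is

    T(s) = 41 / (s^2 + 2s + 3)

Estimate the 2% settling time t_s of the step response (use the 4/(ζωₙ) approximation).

Comparing s^2 + 2s + 3 to s^2 + 2ζωₙs + ωₙ²: ωₙ = √3 ≈ 1.732 rad/s and ζ = 2/(2·√3) ≈ 0.5774.
ζωₙ = 2/2 = 1, so t_s ≈ 4/(ζωₙ) = 4/1 = 4 s.

t_s ≈ 4 s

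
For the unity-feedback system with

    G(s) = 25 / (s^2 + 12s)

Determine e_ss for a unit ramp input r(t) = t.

e_ss = 0.4800

G(s) has one pole at the origin.
This is a Type 1 system. Kv = lim_{s→0} s·G(s) = 25/12.
e_ss = 1/Kv = 1/(25/12) = 12/25 ≈ 0.4800.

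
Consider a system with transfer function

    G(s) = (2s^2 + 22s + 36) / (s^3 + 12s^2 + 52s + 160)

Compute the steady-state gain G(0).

Set s = 0: G(0) = (36) / (160) = 9/40.

G(0) = 9/40 ≈ 0.2250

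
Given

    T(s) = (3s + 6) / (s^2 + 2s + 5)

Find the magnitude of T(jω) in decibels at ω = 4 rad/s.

|T(j4)|_dB ≈ -0.119 dB

Substitute s = j4: numerator = 6 + j12, denominator = -11 + j8.
|T(j4)| = |6 + j12| / |-11 + j8| = 13.416 / 13.601 ≈ 0.9864.
In decibels: 20·log₁₀(0.9864) ≈ -0.119 dB.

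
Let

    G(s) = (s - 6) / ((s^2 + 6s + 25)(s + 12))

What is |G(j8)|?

Substitute s = j8: numerator = -6 + j8, denominator = -852 + j264.
|G(j8)| = |-6 + j8| / |-852 + j264| = 10 / 891.96 ≈ 0.01121.

|G(j8)| ≈ 0.01121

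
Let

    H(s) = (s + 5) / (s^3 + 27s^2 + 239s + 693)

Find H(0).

H(0) = 5/693 ≈ 0.007215

Set s = 0: H(0) = (5) / (693) = 5/693.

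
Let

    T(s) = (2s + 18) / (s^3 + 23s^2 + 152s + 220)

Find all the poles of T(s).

The poles are the roots of the denominator s^3 + 23s^2 + 152s + 220 = 0.
Trying s = -2: the polynomial evaluates to 0, so (s + 2) is a factor.
Dividing out leaves s^2 + 21s + 110 = 0.
Factoring the quadratic: (s + 10)(s + 11) = 0.

s = -2, -10, -11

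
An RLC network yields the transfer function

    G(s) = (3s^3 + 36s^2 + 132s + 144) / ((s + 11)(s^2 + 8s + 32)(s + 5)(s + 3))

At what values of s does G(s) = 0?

Set the numerator to zero: 3s^3 + 36s^2 + 132s + 144 = 0, i.e. 3·(s^3 + 12s^2 + 44s + 48) = 0.
Factoring: (s + 2)(s + 4)(s + 6) = 0.

s = -2, -4, -6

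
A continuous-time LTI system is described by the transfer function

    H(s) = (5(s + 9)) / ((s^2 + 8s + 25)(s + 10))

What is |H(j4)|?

Substitute s = j4: numerator = 45 + j20, denominator = -38 + j356.
|H(j4)| = |45 + j20| / |-38 + j356| = 49.244 / 358.02 ≈ 0.1375.

|H(j4)| ≈ 0.1375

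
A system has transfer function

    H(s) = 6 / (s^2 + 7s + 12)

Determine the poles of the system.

The poles are the roots of the denominator s^2 + 7s + 12 = 0.
Factoring: (s + 4)(s + 3) = 0, so s = -4 and s = -3.

s = -4, -3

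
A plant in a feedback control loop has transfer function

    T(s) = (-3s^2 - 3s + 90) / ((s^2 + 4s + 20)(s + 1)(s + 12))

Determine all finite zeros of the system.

s = -6, 5

Set the numerator to zero: -3s^2 - 3s + 90 = 0, i.e. -3·(s^2 + s - 30) = 0.
Factoring: (s + 6)(s - 5) = 0.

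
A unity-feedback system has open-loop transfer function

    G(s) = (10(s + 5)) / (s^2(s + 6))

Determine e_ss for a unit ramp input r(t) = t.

e_ss = 0

G(s) has 2 poles at the origin.
This is a Type 2 system; for a ramp input the steady-state error is zero.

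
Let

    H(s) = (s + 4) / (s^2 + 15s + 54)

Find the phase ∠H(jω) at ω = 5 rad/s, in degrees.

∠H(j5) ≈ -17.52°

At s = j5: numerator = 4 + j5, denominator = 29 + j75.
∠H = ∠num − ∠den = 51.340° − (68.860°) = -17.52°.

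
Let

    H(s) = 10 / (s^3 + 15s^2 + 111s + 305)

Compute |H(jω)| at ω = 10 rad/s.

Substitute s = j10: numerator = 10, denominator = -1195 + j110.
|H(j10)| = |10| / |-1195 + j110| = 10 / 1200.1 ≈ 0.008333.

|H(j10)| ≈ 0.008333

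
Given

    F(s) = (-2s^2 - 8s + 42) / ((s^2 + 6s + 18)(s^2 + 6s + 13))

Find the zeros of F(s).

Set the numerator to zero: -2s^2 - 8s + 42 = 0, i.e. -2·(s^2 + 4s - 21) = 0.
Factoring: (s + 7)(s - 3) = 0.

s = -7, 3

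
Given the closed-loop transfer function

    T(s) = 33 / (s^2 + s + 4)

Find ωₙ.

ωₙ = 2 rad/s

Compare the denominator to the standard form s^2 + 2ζωₙs + ωₙ².
ωₙ² = 4, so ωₙ = 2 rad/s.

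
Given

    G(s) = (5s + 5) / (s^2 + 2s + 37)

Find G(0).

G(0) = 5/37 ≈ 0.1351

Set s = 0: G(0) = (5) / (37) = 5/37.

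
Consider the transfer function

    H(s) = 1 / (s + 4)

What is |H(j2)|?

Substitute s = j2: numerator = 1, denominator = 4 + j2.
|H(j2)| = |1| / |4 + j2| = 1 / 4.4721 ≈ 0.2236.

|H(j2)| ≈ 0.2236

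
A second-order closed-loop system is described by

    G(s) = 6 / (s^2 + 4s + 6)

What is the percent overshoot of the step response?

Comparing s^2 + 4s + 6 to s^2 + 2ζωₙs + ωₙ²: ωₙ = √6 ≈ 2.449 rad/s and ζ = 4/(2·√6) ≈ 0.8165.
%OS = 100·exp(−πζ/√(1−ζ²)) = 100·exp(−π·0.8165/√(1−0.8165²)) ≈ 1.18%.

%OS ≈ 1.18%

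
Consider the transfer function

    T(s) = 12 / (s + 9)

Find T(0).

T(0) = 4/3 ≈ 1.333

At s = 0 each factor (s + a) contributes a and each (s^2 + bs + c) contributes c.
T(0) = 12·1 / ((9)) = 12/9 = 4/3.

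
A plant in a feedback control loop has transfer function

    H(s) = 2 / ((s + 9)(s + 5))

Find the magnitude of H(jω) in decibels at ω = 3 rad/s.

Substitute s = j3: numerator = 2, denominator = 36 + j42.
|H(j3)| = |2| / |36 + j42| = 2 / 55.317 ≈ 0.03616.
In decibels: 20·log₁₀(0.03616) ≈ -28.8 dB.

|H(j3)|_dB ≈ -28.8 dB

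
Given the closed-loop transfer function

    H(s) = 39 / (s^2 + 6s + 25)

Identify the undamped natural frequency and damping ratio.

ωₙ = 5 rad/s, ζ = 0.6

Compare the denominator to the standard form s^2 + 2ζωₙs + ωₙ².
ωₙ² = 25, so ωₙ = 5 rad/s.
2ζωₙ = 6, so ζ = 6/(2·5) = 0.6.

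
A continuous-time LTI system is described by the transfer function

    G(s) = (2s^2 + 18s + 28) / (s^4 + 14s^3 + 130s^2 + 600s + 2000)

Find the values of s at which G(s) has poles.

The poles are the roots of the denominator s^4 + 14s^3 + 130s^2 + 600s + 2000 = 0.
No real roots exist; factor into two real quadratics: (s^2 + 4s + 40)(s^2 + 10s + 50) = 0.
Each quadratic gives a conjugate pair via the quadratic formula.

s = -2 ± 6j, -5 ± 5j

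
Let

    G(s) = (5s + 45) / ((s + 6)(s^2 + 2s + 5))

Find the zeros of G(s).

Set the numerator to zero: 5s + 45 = 0, i.e. 5·(s + 9) = 0.
So s = -9.

s = -9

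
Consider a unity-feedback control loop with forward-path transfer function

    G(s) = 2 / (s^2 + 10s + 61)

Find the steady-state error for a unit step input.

e_ss = 0.9683

G(s) has no poles at the origin.
This is a Type 0 system. Kp = lim_{s→0} G(s) = 2/61.
e_ss = 1/(1 + Kp) = 1/(1 + 2/61) = 61/63 ≈ 0.9683.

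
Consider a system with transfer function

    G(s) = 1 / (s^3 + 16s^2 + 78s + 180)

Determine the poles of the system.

s = -3 ± 3j, -10

The poles are the roots of the denominator s^3 + 16s^2 + 78s + 180 = 0.
Trying s = -10: the polynomial evaluates to 0, so (s + 10) is a factor.
Dividing out leaves s^2 + 6s + 18 = 0.
The quadratic formula then gives s = -3 ± 3j.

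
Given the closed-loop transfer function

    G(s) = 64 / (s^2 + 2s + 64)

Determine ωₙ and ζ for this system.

ωₙ = 8 rad/s, ζ = 0.125

Compare the denominator to the standard form s^2 + 2ζωₙs + ωₙ².
ωₙ² = 64, so ωₙ = 8 rad/s.
2ζωₙ = 2, so ζ = 2/(2·8) = 0.125.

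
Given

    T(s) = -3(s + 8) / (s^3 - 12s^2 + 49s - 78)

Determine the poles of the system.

s = 3 ± 2j, 6

The poles are the roots of the denominator s^3 - 12s^2 + 49s - 78 = 0.
Trying s = 6: the polynomial evaluates to 0, so (s - 6) is a factor.
Dividing out leaves s^2 - 6s + 13 = 0.
The quadratic formula then gives s = 3 ± 2j.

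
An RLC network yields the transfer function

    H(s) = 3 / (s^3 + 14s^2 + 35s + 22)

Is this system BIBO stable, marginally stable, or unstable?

stable

The denominator s^3 + 14s^2 + 35s + 22 factors as (s + 2)(s + 11)(s + 1), giving poles at s = -2, -11, -1.
Since all poles lie strictly in the left half-plane, the system is stable.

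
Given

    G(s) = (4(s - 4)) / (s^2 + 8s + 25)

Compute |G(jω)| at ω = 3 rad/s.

Substitute s = j3: numerator = -16 + j12, denominator = 16 + j24.
|G(j3)| = |-16 + j12| / |16 + j24| = 20 / 28.844 ≈ 0.6934.

|G(j3)| ≈ 0.6934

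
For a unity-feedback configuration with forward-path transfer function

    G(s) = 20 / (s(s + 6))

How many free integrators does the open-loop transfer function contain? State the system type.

Type 1

The denominator has 1 factor of s at the origin (free integrator), so this is a Type 1 system.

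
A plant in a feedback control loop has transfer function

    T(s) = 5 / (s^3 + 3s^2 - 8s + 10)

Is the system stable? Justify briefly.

unstable

The denominator s^3 + 3s^2 - 8s + 10 factors as (s + 5)(s^2 - 2s + 2), giving poles at s = -5, 1 ± j.
Since the pole(s) at s = 1 ± j lie in the right half-plane, the system is unstable.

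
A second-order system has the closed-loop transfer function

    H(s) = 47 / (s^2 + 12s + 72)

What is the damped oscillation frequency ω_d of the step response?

ω_d = 6 rad/s

Comparing s^2 + 12s + 72 to s^2 + 2ζωₙs + ωₙ²: ωₙ = √72 ≈ 8.485 rad/s and ζ = 12/(2·√72) ≈ 0.7071.
ζωₙ = 12/2 = 6, so ω_d = ωₙ√(1−ζ²) = √(ωₙ² − (ζωₙ)²) = √(72 − 6²) = √36 = 6 rad/s.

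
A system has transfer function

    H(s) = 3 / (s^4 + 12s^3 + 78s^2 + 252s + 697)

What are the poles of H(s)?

s = -1 + 4j, -1 - 4j, -5 + 4j, -5 - 4j

The poles are the roots of the denominator s^4 + 12s^3 + 78s^2 + 252s + 697 = 0.
No real roots exist; factor into two real quadratics: (s^2 + 2s + 17)(s^2 + 10s + 41) = 0.
Each quadratic gives a conjugate pair via the quadratic formula.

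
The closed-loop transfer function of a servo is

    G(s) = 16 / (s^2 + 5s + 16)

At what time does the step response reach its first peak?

Comparing s^2 + 5s + 16 to s^2 + 2ζωₙs + ωₙ²: ωₙ = 4 rad/s and ζ = 5/(2·4) = 0.625.
ζωₙ = 5/2 = 2.5, so ω_d = ωₙ√(1−ζ²) = √(ωₙ² − (ζωₙ)²) = √(16 − 2.5²) = √9.75 ≈ 3.122 rad/s.
t_p = π/ω_d = π/3.122 ≈ 1.006 s.

t_p ≈ 1.006 s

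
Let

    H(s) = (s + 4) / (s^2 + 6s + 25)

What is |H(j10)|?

|H(j10)| ≈ 0.1121

Substitute s = j10: numerator = 4 + j10, denominator = -75 + j60.
|H(j10)| = |4 + j10| / |-75 + j60| = 10.770 / 96.047 ≈ 0.1121.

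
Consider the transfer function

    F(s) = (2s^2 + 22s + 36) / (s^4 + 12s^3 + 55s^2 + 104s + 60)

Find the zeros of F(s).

s = -9, -2

Set the numerator to zero: 2s^2 + 22s + 36 = 0, i.e. 2·(s^2 + 11s + 18) = 0.
Factoring: (s + 9)(s + 2) = 0.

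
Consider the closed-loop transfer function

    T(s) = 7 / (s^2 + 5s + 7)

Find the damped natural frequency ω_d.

Comparing s^2 + 5s + 7 to s^2 + 2ζωₙs + ωₙ²: ωₙ = √7 ≈ 2.646 rad/s and ζ = 5/(2·√7) ≈ 0.9449.
ζωₙ = 5/2 = 2.5, so ω_d = ωₙ√(1−ζ²) = √(ωₙ² − (ζωₙ)²) = √(7 − 2.5²) = √0.75 ≈ 0.8660 rad/s.

ω_d ≈ 0.8660 rad/s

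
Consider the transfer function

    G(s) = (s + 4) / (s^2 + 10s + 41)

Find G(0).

Set s = 0: G(0) = (4) / (41) = 4/41.

G(0) = 4/41 ≈ 0.09756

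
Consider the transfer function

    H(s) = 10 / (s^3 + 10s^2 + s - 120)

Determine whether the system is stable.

The denominator s^3 + 10s^2 + s - 120 factors as (s - 3)(s + 5)(s + 8), giving poles at s = 3, -5, -8.
Since the pole(s) at s = 3 lie in the right half-plane, the system is unstable.

unstable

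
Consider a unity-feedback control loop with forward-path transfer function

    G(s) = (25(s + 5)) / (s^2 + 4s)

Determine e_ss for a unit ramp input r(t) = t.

G(s) has one pole at the origin.
This is a Type 1 system. Kv = lim_{s→0} s·G(s) = 125/4.
e_ss = 1/Kv = 1/(125/4) = 4/125 ≈ 0.03200.

e_ss = 0.03200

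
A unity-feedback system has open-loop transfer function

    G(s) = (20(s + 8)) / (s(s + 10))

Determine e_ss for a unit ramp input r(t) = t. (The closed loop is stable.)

G(s) has one pole at the origin.
This is a Type 1 system. Kv = lim_{s→0} s·G(s) = 160/10 = 16.
e_ss = 1/Kv = 1/(16) = 1/16 ≈ 0.06250.

e_ss = 0.06250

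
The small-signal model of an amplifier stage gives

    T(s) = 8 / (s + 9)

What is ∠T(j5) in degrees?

∠T(j5) ≈ -29.05°

At s = j5: numerator = 8, denominator = 9 + j5.
∠T = ∠num − ∠den = 0° − (29.055°) = -29.05°.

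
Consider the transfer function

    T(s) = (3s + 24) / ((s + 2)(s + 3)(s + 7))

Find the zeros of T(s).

Set the numerator to zero: 3s + 24 = 0, i.e. 3·(s + 8) = 0.
So s = -8.

s = -8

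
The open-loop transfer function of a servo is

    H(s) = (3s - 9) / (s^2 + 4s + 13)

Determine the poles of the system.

s = -2 ± 3j

The poles are the roots of the denominator s^2 + 4s + 13 = 0.
Using the quadratic formula: s = (-4 ± √(-36))/2 = -2 ± 3j.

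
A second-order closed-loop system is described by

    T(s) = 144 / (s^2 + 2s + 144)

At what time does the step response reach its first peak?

t_p ≈ 0.2627 s

Comparing s^2 + 2s + 144 to s^2 + 2ζωₙs + ωₙ²: ωₙ = 12 rad/s and ζ = 2/(2·12) ≈ 0.08333.
ζωₙ = 2/2 = 1, so ω_d = ωₙ√(1−ζ²) = √(ωₙ² − (ζωₙ)²) = √(144 − 1²) = √143 ≈ 11.96 rad/s.
t_p = π/ω_d = π/11.96 ≈ 0.2627 s.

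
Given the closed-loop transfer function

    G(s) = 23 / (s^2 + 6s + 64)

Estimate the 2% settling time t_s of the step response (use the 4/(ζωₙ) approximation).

Comparing s^2 + 6s + 64 to s^2 + 2ζωₙs + ωₙ²: ωₙ = 8 rad/s and ζ = 6/(2·8) = 0.375.
ζωₙ = 6/2 = 3, so t_s ≈ 4/(ζωₙ) = 4/3 ≈ 1.333 s.

t_s ≈ 1.333 s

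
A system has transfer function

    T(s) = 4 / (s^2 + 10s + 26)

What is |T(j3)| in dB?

|T(j3)|_dB ≈ -18.7 dB

Substitute s = j3: numerator = 4, denominator = 17 + j30.
|T(j3)| = |4| / |17 + j30| = 4 / 34.482 ≈ 0.1160.
In decibels: 20·log₁₀(0.1160) ≈ -18.7 dB.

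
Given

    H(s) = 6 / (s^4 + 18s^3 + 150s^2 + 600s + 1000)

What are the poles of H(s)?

s = -4 ± 2j, -5 ± 5j

The poles are the roots of the denominator s^4 + 18s^3 + 150s^2 + 600s + 1000 = 0.
No real roots exist; factor into two real quadratics: (s^2 + 8s + 20)(s^2 + 10s + 50) = 0.
Each quadratic gives a conjugate pair via the quadratic formula.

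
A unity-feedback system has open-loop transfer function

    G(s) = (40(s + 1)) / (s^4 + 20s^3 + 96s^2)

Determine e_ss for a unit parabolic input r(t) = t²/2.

e_ss = 2.400

G(s) has 2 poles at the origin.
This is a Type 2 system. Ka = lim_{s→0} s^2·G(s) = 40/96 = 5/12.
e_ss = 1/Ka = 1/(5/12) = 12/5 ≈ 2.400.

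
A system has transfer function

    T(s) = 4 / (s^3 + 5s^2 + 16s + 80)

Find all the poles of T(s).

The poles are the roots of the denominator s^3 + 5s^2 + 16s + 80 = 0.
Trying s = -5: the polynomial evaluates to 0, so (s + 5) is a factor.
Dividing out leaves s^2 + 16 = 0.
The quadratic formula then gives s = 0 ± 4j.

s = -5, 4j, -4j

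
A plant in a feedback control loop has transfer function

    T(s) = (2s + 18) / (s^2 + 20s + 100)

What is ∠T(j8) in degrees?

At s = j8: numerator = 18 + j16, denominator = 36 + j160.
∠T = ∠num − ∠den = 41.634° − (77.320°) = -35.69°.

∠T(j8) ≈ -35.69°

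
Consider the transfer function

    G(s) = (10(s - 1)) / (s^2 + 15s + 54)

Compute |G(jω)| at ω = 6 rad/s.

|G(j6)| ≈ 0.6627

Substitute s = j6: numerator = -10 + j60, denominator = 18 + j90.
|G(j6)| = |-10 + j60| / |18 + j90| = 60.828 / 91.782 ≈ 0.6627.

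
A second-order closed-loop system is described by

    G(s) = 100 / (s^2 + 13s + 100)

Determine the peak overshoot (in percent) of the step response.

%OS ≈ 6.81%

Comparing s^2 + 13s + 100 to s^2 + 2ζωₙs + ωₙ²: ωₙ = 10 rad/s and ζ = 13/(2·10) = 0.65.
%OS = 100·exp(−πζ/√(1−ζ²)) = 100·exp(−π·0.65/√(1−0.65²)) ≈ 6.81%.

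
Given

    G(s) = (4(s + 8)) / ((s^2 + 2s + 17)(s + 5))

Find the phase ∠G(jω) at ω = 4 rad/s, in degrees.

At s = j4: numerator = 32 + j16, denominator = -27 + j44.
∠G = ∠num − ∠den = 26.565° − (121.53°) = -94.97°.

∠G(j4) ≈ -94.97°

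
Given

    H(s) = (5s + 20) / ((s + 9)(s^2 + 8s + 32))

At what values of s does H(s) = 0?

s = -4

Set the numerator to zero: 5s + 20 = 0, i.e. 5·(s + 4) = 0.
So s = -4.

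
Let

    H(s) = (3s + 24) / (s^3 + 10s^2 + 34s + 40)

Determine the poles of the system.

s = -3 ± j, -4

The poles are the roots of the denominator s^3 + 10s^2 + 34s + 40 = 0.
Trying s = -4: the polynomial evaluates to 0, so (s + 4) is a factor.
Dividing out leaves s^2 + 6s + 10 = 0.
The quadratic formula then gives s = -3 ± 1j.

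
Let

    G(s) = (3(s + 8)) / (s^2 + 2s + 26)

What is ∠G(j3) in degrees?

At s = j3: numerator = 24 + j9, denominator = 17 + j6.
∠G = ∠num − ∠den = 20.556° − (19.440°) = 1.116°.

∠G(j3) ≈ 1.116°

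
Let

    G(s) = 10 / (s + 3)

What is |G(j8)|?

|G(j8)| ≈ 1.170

Substitute s = j8: numerator = 10, denominator = 3 + j8.
|G(j8)| = |10| / |3 + j8| = 10 / 8.5440 ≈ 1.170.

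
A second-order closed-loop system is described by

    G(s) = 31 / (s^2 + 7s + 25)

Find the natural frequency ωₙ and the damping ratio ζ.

ωₙ = 5 rad/s, ζ = 0.7

Compare the denominator to the standard form s^2 + 2ζωₙs + ωₙ².
ωₙ² = 25, so ωₙ = 5 rad/s.
2ζωₙ = 7, so ζ = 7/(2·5) = 0.7.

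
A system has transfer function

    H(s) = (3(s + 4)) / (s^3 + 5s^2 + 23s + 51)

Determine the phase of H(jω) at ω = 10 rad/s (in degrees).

∠H(j10) ≈ -171.6°

At s = j10: numerator = 12 + j30, denominator = -449 - j770.
∠H = ∠num − ∠den = 68.199° − (-120.25°) = 188.4°, which wraps to -171.6°.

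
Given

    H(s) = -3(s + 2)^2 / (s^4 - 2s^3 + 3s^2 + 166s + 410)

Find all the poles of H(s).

The poles are the roots of the denominator s^4 - 2s^3 + 3s^2 + 166s + 410 = 0.
No real roots exist; factor into two real quadratics: (s^2 - 8s + 41)(s^2 + 6s + 10) = 0.
Each quadratic gives a conjugate pair via the quadratic formula.

s = 4 ± 5j, -3 ± j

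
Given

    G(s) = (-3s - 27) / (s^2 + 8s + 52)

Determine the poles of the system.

The poles are the roots of the denominator s^2 + 8s + 52 = 0.
Using the quadratic formula: s = (-8 ± √(-144))/2 = -4 ± 6j.

s = -4 + 6j, -4 - 6j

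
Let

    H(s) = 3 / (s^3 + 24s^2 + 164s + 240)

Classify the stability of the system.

stable

The denominator s^3 + 24s^2 + 164s + 240 factors as (s + 2)(s + 10)(s + 12), giving poles at s = -2, -10, -12.
Since all poles lie strictly in the left half-plane, the system is stable.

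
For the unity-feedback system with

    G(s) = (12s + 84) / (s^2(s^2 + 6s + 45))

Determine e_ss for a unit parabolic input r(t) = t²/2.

G(s) has 2 poles at the origin.
This is a Type 2 system. Ka = lim_{s→0} s^2·G(s) = 84/45 = 28/15.
e_ss = 1/Ka = 1/(28/15) = 15/28 ≈ 0.5357.

e_ss = 0.5357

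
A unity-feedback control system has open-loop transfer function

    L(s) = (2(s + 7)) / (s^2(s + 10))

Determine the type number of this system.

Type 2

The denominator has 2 factors of s at the origin (free integrators), so this is a Type 2 system.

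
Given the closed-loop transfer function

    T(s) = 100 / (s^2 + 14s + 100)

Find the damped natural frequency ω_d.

Comparing s^2 + 14s + 100 to s^2 + 2ζωₙs + ωₙ²: ωₙ = 10 rad/s and ζ = 14/(2·10) = 0.7.
ζωₙ = 14/2 = 7, so ω_d = ωₙ√(1−ζ²) = √(ωₙ² − (ζωₙ)²) = √(100 − 7²) = √51 ≈ 7.141 rad/s.

ω_d ≈ 7.141 rad/s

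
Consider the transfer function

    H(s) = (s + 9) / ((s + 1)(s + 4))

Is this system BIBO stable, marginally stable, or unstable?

The poles can be read from the denominator factors: s = -1, -4.
Since all poles lie strictly in the left half-plane, the system is stable.

stable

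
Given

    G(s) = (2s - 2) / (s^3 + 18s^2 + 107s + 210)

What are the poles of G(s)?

The poles are the roots of the denominator s^3 + 18s^2 + 107s + 210 = 0.
Trying s = -5: the polynomial evaluates to 0, so (s + 5) is a factor.
Dividing out leaves s^2 + 13s + 42 = 0.
Factoring the quadratic: (s + 7)(s + 6) = 0.

s = -5, -7, -6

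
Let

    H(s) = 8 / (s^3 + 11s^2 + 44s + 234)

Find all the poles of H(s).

s = -1 ± 5j, -9

The poles are the roots of the denominator s^3 + 11s^2 + 44s + 234 = 0.
Trying s = -9: the polynomial evaluates to 0, so (s + 9) is a factor.
Dividing out leaves s^2 + 2s + 26 = 0.
The quadratic formula then gives s = -1 ± 5j.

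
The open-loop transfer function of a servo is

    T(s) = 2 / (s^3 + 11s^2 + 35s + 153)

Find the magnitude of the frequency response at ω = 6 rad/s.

|T(j6)| ≈ 0.008228

Substitute s = j6: numerator = 2, denominator = -243 - j6.
|T(j6)| = |2| / |-243 - j6| = 2 / 243.07 ≈ 0.008228.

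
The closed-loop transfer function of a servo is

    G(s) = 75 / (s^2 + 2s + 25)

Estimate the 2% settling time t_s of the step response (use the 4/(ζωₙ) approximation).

Comparing s^2 + 2s + 25 to s^2 + 2ζωₙs + ωₙ²: ωₙ = 5 rad/s and ζ = 2/(2·5) = 0.2.
ζωₙ = 2/2 = 1, so t_s ≈ 4/(ζωₙ) = 4/1 = 4 s.

t_s ≈ 4 s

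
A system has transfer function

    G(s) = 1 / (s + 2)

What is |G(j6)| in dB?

|G(j6)|_dB ≈ -16.0 dB

Substitute s = j6: numerator = 1, denominator = 2 + j6.
|G(j6)| = |1| / |2 + j6| = 1 / 6.3246 ≈ 0.1581.
In decibels: 20·log₁₀(0.1581) ≈ -16.0 dB.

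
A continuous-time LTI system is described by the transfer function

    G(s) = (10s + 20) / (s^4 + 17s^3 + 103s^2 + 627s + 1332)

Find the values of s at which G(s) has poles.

s = -1 ± 6j, -12, -3

The poles are the roots of the denominator s^4 + 17s^3 + 103s^2 + 627s + 1332 = 0.
Trying s = -12: the polynomial evaluates to 0, so (s + 12) is a factor.
Dividing out leaves s^3 + 5s^2 + 43s + 111 = 0.
This factors further as (s^2 + 2s + 37)(s + 3) = 0.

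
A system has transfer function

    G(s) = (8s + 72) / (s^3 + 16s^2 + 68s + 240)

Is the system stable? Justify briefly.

stable

The denominator s^3 + 16s^2 + 68s + 240 factors as (s^2 + 4s + 20)(s + 12), giving poles at s = -2 ± 4j, -12.
Since all poles lie strictly in the left half-plane, the system is stable.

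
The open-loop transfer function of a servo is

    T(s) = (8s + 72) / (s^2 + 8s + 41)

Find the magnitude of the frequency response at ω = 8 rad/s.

Substitute s = j8: numerator = 72 + j64, denominator = -23 + j64.
|T(j8)| = |72 + j64| / |-23 + j64| = 96.333 / 68.007 ≈ 1.417.

|T(j8)| ≈ 1.417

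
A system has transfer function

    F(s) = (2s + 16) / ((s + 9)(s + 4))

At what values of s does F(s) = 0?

Set the numerator to zero: 2s + 16 = 0, i.e. 2·(s + 8) = 0.
So s = -8.

s = -8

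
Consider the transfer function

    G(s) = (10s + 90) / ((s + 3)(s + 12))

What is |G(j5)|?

|G(j5)| ≈ 1.358

Substitute s = j5: numerator = 90 + j50, denominator = 11 + j75.
|G(j5)| = |90 + j50| / |11 + j75| = 102.96 / 75.802 ≈ 1.358.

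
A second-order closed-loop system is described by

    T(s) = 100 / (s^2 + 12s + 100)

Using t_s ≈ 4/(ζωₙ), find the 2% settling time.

t_s ≈ 0.6667 s

Comparing s^2 + 12s + 100 to s^2 + 2ζωₙs + ωₙ²: ωₙ = 10 rad/s and ζ = 12/(2·10) = 0.6.
ζωₙ = 12/2 = 6, so t_s ≈ 4/(ζωₙ) = 4/6 ≈ 0.6667 s.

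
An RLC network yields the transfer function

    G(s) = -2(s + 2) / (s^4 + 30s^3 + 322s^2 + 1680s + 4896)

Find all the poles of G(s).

The poles are the roots of the denominator s^4 + 30s^3 + 322s^2 + 1680s + 4896 = 0.
Trying s = -12: the polynomial evaluates to 0, so (s + 12) is a factor.
Dividing out leaves s^3 + 18s^2 + 106s + 408 = 0.
This factors further as (s^2 + 6s + 34)(s + 12) = 0.

s = -3 ± 5j, -12, -12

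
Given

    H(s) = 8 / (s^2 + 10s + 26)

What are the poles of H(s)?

s = -5 + j, -5 - j

The poles are the roots of the denominator s^2 + 10s + 26 = 0.
Using the quadratic formula: s = (-10 ± √(-4))/2 = -5 ± 1j.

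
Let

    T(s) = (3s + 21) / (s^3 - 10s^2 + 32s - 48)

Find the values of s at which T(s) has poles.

s = 2 + 2j, 2 - 2j, 6

The poles are the roots of the denominator s^3 - 10s^2 + 32s - 48 = 0.
Trying s = 6: the polynomial evaluates to 0, so (s - 6) is a factor.
Dividing out leaves s^2 - 4s + 8 = 0.
The quadratic formula then gives s = 2 ± 2j.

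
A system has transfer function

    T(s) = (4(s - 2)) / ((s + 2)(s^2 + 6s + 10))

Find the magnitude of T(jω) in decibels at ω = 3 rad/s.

|T(j3)|_dB ≈ -13.1 dB

Substitute s = j3: numerator = -8 + j12, denominator = -52 + j39.
|T(j3)| = |-8 + j12| / |-52 + j39| = 14.422 / 65 ≈ 0.2219.
In decibels: 20·log₁₀(0.2219) ≈ -13.1 dB.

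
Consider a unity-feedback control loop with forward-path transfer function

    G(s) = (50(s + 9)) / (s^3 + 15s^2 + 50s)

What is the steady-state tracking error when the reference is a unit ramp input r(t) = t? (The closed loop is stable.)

G(s) has one pole at the origin.
This is a Type 1 system. Kv = lim_{s→0} s·G(s) = 450/50 = 9.
e_ss = 1/Kv = 1/(9) = 1/9 ≈ 0.1111.

e_ss = 0.1111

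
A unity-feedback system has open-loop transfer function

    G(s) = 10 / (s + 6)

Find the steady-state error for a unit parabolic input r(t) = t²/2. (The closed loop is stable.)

G(s) has no poles at the origin.
This is a Type 0 system; Ka = lim_{s→0} s^2·G(s) = 0, so the steady-state error for a parabola input is infinite.

e_ss = ∞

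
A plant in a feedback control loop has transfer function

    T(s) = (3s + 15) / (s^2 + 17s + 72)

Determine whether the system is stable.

stable

The denominator s^2 + 17s + 72 factors as (s + 8)(s + 9), giving poles at s = -8, -9.
Since all poles lie strictly in the left half-plane, the system is stable.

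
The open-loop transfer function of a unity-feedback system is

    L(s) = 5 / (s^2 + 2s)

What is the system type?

Factor s from the denominator: s^2 + 2s = s·(s + 2).
There is 1 pole at the origin, so the system is Type 1.

Type 1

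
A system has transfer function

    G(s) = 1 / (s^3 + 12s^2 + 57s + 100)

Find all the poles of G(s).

s = -4 + 3j, -4 - 3j, -4

The poles are the roots of the denominator s^3 + 12s^2 + 57s + 100 = 0.
Trying s = -4: the polynomial evaluates to 0, so (s + 4) is a factor.
Dividing out leaves s^2 + 8s + 25 = 0.
The quadratic formula then gives s = -4 ± 3j.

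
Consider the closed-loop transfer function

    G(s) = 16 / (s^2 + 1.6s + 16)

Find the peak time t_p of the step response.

t_p ≈ 0.8016 s

Comparing s^2 + 1.6s + 16 to s^2 + 2ζωₙs + ωₙ²: ωₙ = 4 rad/s and ζ = 1.6/(2·4) = 0.2.
ζωₙ = 1.6/2 = 0.8, so ω_d = ωₙ√(1−ζ²) = √(ωₙ² − (ζωₙ)²) = √(16 − 0.8²) = √15.36 ≈ 3.919 rad/s.
t_p = π/ω_d = π/3.919 ≈ 0.8016 s.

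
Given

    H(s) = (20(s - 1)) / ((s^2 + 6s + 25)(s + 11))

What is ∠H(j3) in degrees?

At s = j3: numerator = -20 + j60, denominator = 122 + j246.
∠H = ∠num − ∠den = 108.43° − (63.622°) = 44.81°.

∠H(j3) ≈ 44.81°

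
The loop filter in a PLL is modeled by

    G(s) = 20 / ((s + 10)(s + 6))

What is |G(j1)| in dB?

|G(j1)|_dB ≈ -9.70 dB

Substitute s = j1: numerator = 20, denominator = 59 + j16.
|G(j1)| = |20| / |59 + j16| = 20 / 61.131 ≈ 0.3272.
In decibels: 20·log₁₀(0.3272) ≈ -9.70 dB.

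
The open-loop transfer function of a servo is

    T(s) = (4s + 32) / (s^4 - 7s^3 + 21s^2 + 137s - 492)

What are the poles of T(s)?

The poles are the roots of the denominator s^4 - 7s^3 + 21s^2 + 137s - 492 = 0.
Trying s = 3: the polynomial evaluates to 0, so (s - 3) is a factor.
Dividing out leaves s^3 - 4s^2 + 9s + 164 = 0.
This factors further as (s^2 - 8s + 41)(s + 4) = 0.

s = 4 ± 5j, 3, -4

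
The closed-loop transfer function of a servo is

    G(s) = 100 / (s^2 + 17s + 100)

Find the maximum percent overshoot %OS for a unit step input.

%OS ≈ 0.629%

Comparing s^2 + 17s + 100 to s^2 + 2ζωₙs + ωₙ²: ωₙ = 10 rad/s and ζ = 17/(2·10) = 0.85.
%OS = 100·exp(−πζ/√(1−ζ²)) = 100·exp(−π·0.85/√(1−0.85²)) ≈ 0.629%.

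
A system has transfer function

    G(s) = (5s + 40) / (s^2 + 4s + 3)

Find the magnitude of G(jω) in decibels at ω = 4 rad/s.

Substitute s = j4: numerator = 40 + j20, denominator = -13 + j16.
|G(j4)| = |40 + j20| / |-13 + j16| = 44.721 / 20.616 ≈ 2.169.
In decibels: 20·log₁₀(2.169) ≈ 6.73 dB.

|G(j4)|_dB ≈ 6.73 dB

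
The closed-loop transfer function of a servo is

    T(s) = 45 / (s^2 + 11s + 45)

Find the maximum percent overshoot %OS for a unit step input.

Comparing s^2 + 11s + 45 to s^2 + 2ζωₙs + ωₙ²: ωₙ = √45 ≈ 6.708 rad/s and ζ = 11/(2·√45) ≈ 0.8199.
%OS = 100·exp(−πζ/√(1−ζ²)) = 100·exp(−π·0.8199/√(1−0.8199²)) ≈ 1.11%.

%OS ≈ 1.11%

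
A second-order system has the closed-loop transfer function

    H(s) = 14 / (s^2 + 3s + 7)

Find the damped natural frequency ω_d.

Comparing s^2 + 3s + 7 to s^2 + 2ζωₙs + ωₙ²: ωₙ = √7 ≈ 2.646 rad/s and ζ = 3/(2·√7) ≈ 0.5669.
ζωₙ = 3/2 = 1.5, so ω_d = ωₙ√(1−ζ²) = √(ωₙ² − (ζωₙ)²) = √(7 − 1.5²) = √4.75 ≈ 2.179 rad/s.

ω_d ≈ 2.179 rad/s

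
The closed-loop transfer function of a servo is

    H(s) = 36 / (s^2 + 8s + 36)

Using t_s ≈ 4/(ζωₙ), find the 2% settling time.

t_s ≈ 1 s

Comparing s^2 + 8s + 36 to s^2 + 2ζωₙs + ωₙ²: ωₙ = 6 rad/s and ζ = 8/(2·6) ≈ 0.6667.
ζωₙ = 8/2 = 4, so t_s ≈ 4/(ζωₙ) = 4/4 = 1 s.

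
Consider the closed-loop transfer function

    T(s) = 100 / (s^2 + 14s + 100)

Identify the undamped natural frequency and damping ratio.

ωₙ = 10 rad/s, ζ = 0.7

Compare the denominator to the standard form s^2 + 2ζωₙs + ωₙ².
ωₙ² = 100, so ωₙ = 10 rad/s.
2ζωₙ = 14, so ζ = 14/(2·10) = 0.7.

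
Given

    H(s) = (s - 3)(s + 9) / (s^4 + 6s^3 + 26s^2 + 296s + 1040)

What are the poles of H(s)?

The poles are the roots of the denominator s^4 + 6s^3 + 26s^2 + 296s + 1040 = 0.
No real roots exist; factor into two real quadratics: (s^2 - 4s + 40)(s^2 + 10s + 26) = 0.
Each quadratic gives a conjugate pair via the quadratic formula.

s = 2 + 6j, 2 - 6j, -5 + j, -5 - j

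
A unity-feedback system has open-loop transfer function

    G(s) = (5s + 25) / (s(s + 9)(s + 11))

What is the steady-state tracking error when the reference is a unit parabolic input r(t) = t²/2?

G(s) has one pole at the origin.
This is a Type 1 system; Ka = lim_{s→0} s^2·G(s) = 0, so the steady-state error for a parabola input is infinite.

e_ss = ∞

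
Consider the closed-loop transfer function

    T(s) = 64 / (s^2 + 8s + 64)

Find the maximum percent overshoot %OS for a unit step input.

Comparing s^2 + 8s + 64 to s^2 + 2ζωₙs + ωₙ²: ωₙ = 8 rad/s and ζ = 8/(2·8) = 0.5.
%OS = 100·exp(−πζ/√(1−ζ²)) = 100·exp(−π·0.5/√(1−0.5²)) ≈ 16.3%.

%OS ≈ 16.3%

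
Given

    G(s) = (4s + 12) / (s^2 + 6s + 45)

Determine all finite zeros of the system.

Set the numerator to zero: 4s + 12 = 0, i.e. 4·(s + 3) = 0.
So s = -3.

s = -3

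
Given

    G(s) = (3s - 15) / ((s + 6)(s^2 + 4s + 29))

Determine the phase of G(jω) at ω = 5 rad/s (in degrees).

At s = j5: numerator = -15 + j15, denominator = -76 + j140.
∠G = ∠num − ∠den = 135° − (118.50°) = 16.50°.

∠G(j5) ≈ 16.50°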